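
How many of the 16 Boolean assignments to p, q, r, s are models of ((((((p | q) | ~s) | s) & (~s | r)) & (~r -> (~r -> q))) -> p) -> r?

9

Initial set: {(((((((p | q) | ~s) | s) & (~s | r)) & (~r -> (~r -> q))) -> p) -> r)}.
(((((((p | q) | ~s) | s) & (~s | r)) & (~r -> (~r -> q))) -> p) -> r): β-rule — branch into ~((((((p | q) | ~s) | s) & (~s | r)) & (~r -> (~r -> q))) -> p)  //  r.
  branch 1 (add ~((((((p | q) | ~s) | s) & (~s | r)) & (~r -> (~r -> q))) -> p)):
    ~((((((p | q) | ~s) | s) & (~s | r)) & (~r -> (~r -> q))) -> p): α-rule — add (((((p | q) | ~s) | s) & (~s | r)) & (~r -> (~r -> q))), ~p.
    (((((p | q) | ~s) | s) & (~s | r)) & (~r -> (~r -> q))): α-rule — add ((((p | q) | ~s) | s) & (~s | r)), (~r -> (~r -> q)).
    ((((p | q) | ~s) | s) & (~s | r)): α-rule — add (((p | q) | ~s) | s), (~s | r).
    (~r -> (~r -> q)): β-rule — branch into ~~r  //  (~r -> q).
      branch 1.1 (add ~~r):
        (((p | q) | ~s) | s): β-rule — branch into ((p | q) | ~s)  //  s.
          branch 1.1.1 (add ((p | q) | ~s)):
            (~s | r): β-rule — branch into ~s  //  r.
              branch 1.1.1.1 (add ~s):
                ((p | q) | ~s): β-rule — branch into (p | q)  //  ~s.
                  branch 1.1.1.1.1 (add (p | q)):
                    (p | q): β-rule — branch into p  //  q.
                      branch 1.1.1.1.1.1 (add p):
                        × closes — contains both p and ~p.
                      branch 1.1.1.1.1.2 (add q):
                        ○ open, literals {p=false, q=true, r=true, s=false}.
                  branch 1.1.1.1.2 (add ~s):
                    ○ open, literals {p=false, r=true, s=false}.
              branch 1.1.1.2 (add r):
                ((p | q) | ~s): β-rule — branch into (p | q)  //  ~s.
                  branch 1.1.1.2.1 (add (p | q)):
                    (p | q): β-rule — branch into p  //  q.
                      branch 1.1.1.2.1.1 (add p):
                        × closes — contains both p and ~p.
                      branch 1.1.1.2.1.2 (add q):
                        ○ open, literals {p=false, q=true, r=true}.
                  branch 1.1.1.2.2 (add ~s):
                    ○ open, literals {p=false, r=true, s=false}.
          branch 1.1.2 (add s):
            (~s | r): β-rule — branch into ~s  //  r.
              branch 1.1.2.1 (add ~s):
                × closes — contains both s and ~s.
              branch 1.1.2.2 (add r):
                ○ open, literals {p=false, r=true, s=true}.
      branch 1.2 (add (~r -> q)):
        (((p | q) | ~s) | s): β-rule — branch into ((p | q) | ~s)  //  s.
          branch 1.2.1 (add ((p | q) | ~s)):
            (~s | r): β-rule — branch into ~s  //  r.
              branch 1.2.1.1 (add ~s):
                (~r -> q): β-rule — branch into ~~r  //  q.
                  branch 1.2.1.1.1 (add ~~r):
                    ((p | q) | ~s): β-rule — branch into (p | q)  //  ~s.
                      branch 1.2.1.1.1.1 (add (p | q)):
                        (p | q): β-rule — branch into p  //  q.
                          branch 1.2.1.1.1.1.1 (add p):
                            × closes — contains both p and ~p.
                          branch 1.2.1.1.1.1.2 (add q):
                            ○ open, literals {p=false, q=true, r=true, s=false}.
                      branch 1.2.1.1.1.2 (add ~s):
                        ○ open, literals {p=false, r=true, s=false}.
                  branch 1.2.1.1.2 (add q):
                    ((p | q) | ~s): β-rule — branch into (p | q)  //  ~s.
                      branch 1.2.1.1.2.1 (add (p | q)):
                        (p | q): β-rule — branch into p  //  q.
                          branch 1.2.1.1.2.1.1 (add p):
                            × closes — contains both p and ~p.
                          branch 1.2.1.1.2.1.2 (add q):
                            ○ open, literals {p=false, q=true, s=false}.
                      branch 1.2.1.1.2.2 (add ~s):
                        ○ open, literals {p=false, q=true, s=false}.
              branch 1.2.1.2 (add r):
                (~r -> q): β-rule — branch into ~~r  //  q.
                  branch 1.2.1.2.1 (add ~~r):
                    ((p | q) | ~s): β-rule — branch into (p | q)  //  ~s.
                      branch 1.2.1.2.1.1 (add (p | q)):
                        (p | q): β-rule — branch into p  //  q.
                          branch 1.2.1.2.1.1.1 (add p):
                            × closes — contains both p and ~p.
                          branch 1.2.1.2.1.1.2 (add q):
                            ○ open, literals {p=false, q=true, r=true}.
                      branch 1.2.1.2.1.2 (add ~s):
                        ○ open, literals {p=false, r=true, s=false}.
                  branch 1.2.1.2.2 (add q):
                    ((p | q) | ~s): β-rule — branch into (p | q)  //  ~s.
                      branch 1.2.1.2.2.1 (add (p | q)):
                        (p | q): β-rule — branch into p  //  q.
                          branch 1.2.1.2.2.1.1 (add p):
                            × closes — contains both p and ~p.
                          branch 1.2.1.2.2.1.2 (add q):
                            ○ open, literals {p=false, q=true, r=true}.
                      branch 1.2.1.2.2.2 (add ~s):
                        ○ open, literals {p=false, q=true, r=true, s=false}.
          branch 1.2.2 (add s):
            (~s | r): β-rule — branch into ~s  //  r.
              branch 1.2.2.1 (add ~s):
                × closes — contains both s and ~s.
              branch 1.2.2.2 (add r):
                (~r -> q): β-rule — branch into ~~r  //  q.
                  branch 1.2.2.2.1 (add ~~r):
                    ○ open, literals {p=false, r=true, s=true}.
                  branch 1.2.2.2.2 (add q):
                    ○ open, literals {p=false, q=true, r=true, s=true}.
  branch 2 (add r):
    ○ open, literals {r=true}.
8 branches closed, 16 open.
Each open branch fixes some atoms; the unmentioned ones are free. Counting distinct full assignments: branch {p=false, q=true, r=true, s=false} (none free) contributes 1 new; branch {p=false, r=true, s=false} (q) contributes 1 new; branch {p=false, q=true, r=true} (s) contributes 1 new; branch {p=false, r=true, s=false} (q) contributes 0 new; branch {p=false, r=true, s=true} (q) contributes 1 new; branch {p=false, q=true, r=true, s=false} (none free) contributes 0 new; branch {p=false, r=true, s=false} (q) contributes 0 new; branch {p=false, q=true, s=false} (r) contributes 1 new; branch {p=false, q=true, s=false} (r) contributes 0 new; branch {p=false, q=true, r=true} (s) contributes 0 new; branch {p=false, r=true, s=false} (q) contributes 0 new; branch {p=false, q=true, r=true} (s) contributes 0 new; branch {p=false, q=true, r=true, s=false} (none free) contributes 0 new; branch {p=false, r=true, s=true} (q) contributes 0 new; branch {p=false, q=true, r=true, s=true} (none free) contributes 0 new; branch {r=true} (p, q, s) contributes 4 new. Total: 9.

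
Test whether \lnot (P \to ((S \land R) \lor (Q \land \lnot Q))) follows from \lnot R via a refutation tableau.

No

Initial set: {\lnot R; \lnot \lnot (P \to ((S \land R) \lor (Q \land \lnot Q)))}.
\lnot \lnot (P \to ((S \land R) \lor (Q \land \lnot Q))): β-rule — branch into \lnot P  //  ((S \land R) \lor (Q \land \lnot Q)).
  branch 1 (add \lnot P):
    ○ open, literals {P=false, R=false}.
  branch 2 (add ((S \land R) \lor (Q \land \lnot Q))):
    ((S \land R) \lor (Q \land \lnot Q)): β-rule — branch into (S \land R)  //  (Q \land \lnot Q).
      branch 2.1 (add (S \land R)):
        (S \land R): α-rule — add S, R.
        × closes — contains both R and \lnot R.
      branch 2.2 (add (Q \land \lnot Q)):
        (Q \land \lnot Q): α-rule — add Q, \lnot Q.
        × closes — contains both Q and \lnot Q.
2 branches closed, 1 open.
An open branch gives a countermodel: P=false, R=false (unmentioned atoms arbitrary); the premises hold there but the conclusion fails.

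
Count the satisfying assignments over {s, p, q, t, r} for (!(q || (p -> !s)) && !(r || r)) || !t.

17

Initial set: {T ((!(q || (p -> !s)) && !(r || r)) || !t)}.
T ((!(q || (p -> !s)) && !(r || r)) || !t): β-rule — branch into T (!(q || (p -> !s)) && !(r || r))  //  T !t.
  branch 1 (add T (!(q || (p -> !s)) && !(r || r))):
    T (!(q || (p -> !s)) && !(r || r)): α-rule — add T !(q || (p -> !s)), T !(r || r).
    T !(q || (p -> !s)): α-rule — add F q, F (p -> !s).
    T !(r || r): α-rule — add F r, F r.
    F (p -> !s): α-rule — add T p, F !s.
    ○ open, literals {p=true, q=false, r=false, s=true}.
  branch 2 (add T !t):
    ○ open, literals {t=false}.
0 branches closed, 2 open.
Each open branch fixes some atoms; the unmentioned ones are free. Counting distinct full assignments: branch {p=true, q=false, r=false, s=true} (t) contributes 2 new; branch {t=false} (s, p, q, r) contributes 15 new. Total: 17.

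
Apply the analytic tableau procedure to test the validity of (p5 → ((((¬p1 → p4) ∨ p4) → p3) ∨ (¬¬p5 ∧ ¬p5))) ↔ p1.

Not valid

Assume the negation and expand:
Initial set: {¬((p5 → ((((¬p1 → p4) ∨ p4) → p3) ∨ (¬¬p5 ∧ ¬p5))) ↔ p1)}.
¬((p5 → ((((¬p1 → p4) ∨ p4) → p3) ∨ (¬¬p5 ∧ ¬p5))) ↔ p1): β-rule — branch into (p5 → ((((¬p1 → p4) ∨ p4) → p3) ∨ (¬¬p5 ∧ ¬p5))), ¬p1  //  ¬(p5 → ((((¬p1 → p4) ∨ p4) → p3) ∨ (¬¬p5 ∧ ¬p5))), p1.
  branch 1 (add (p5 → ((((¬p1 → p4) ∨ p4) → p3) ∨ (¬¬p5 ∧ ¬p5))), ¬p1):
    (p5 → ((((¬p1 → p4) ∨ p4) → p3) ∨ (¬¬p5 ∧ ¬p5))): β-rule — branch into ¬p5  //  ((((¬p1 → p4) ∨ p4) → p3) ∨ (¬¬p5 ∧ ¬p5)).
      branch 1.1 (add ¬p5):
        ○ open, literals {p1=F, p5=F}.
      branch 1.2 (add ((((¬p1 → p4) ∨ p4) → p3) ∨ (¬¬p5 ∧ ¬p5))):
        ((((¬p1 → p4) ∨ p4) → p3) ∨ (¬¬p5 ∧ ¬p5)): β-rule — branch into (((¬p1 → p4) ∨ p4) → p3)  //  (¬¬p5 ∧ ¬p5).
          branch 1.2.1 (add (((¬p1 → p4) ∨ p4) → p3)):
            (((¬p1 → p4) ∨ p4) → p3): β-rule — branch into ¬((¬p1 → p4) ∨ p4)  //  p3.
              branch 1.2.1.1 (add ¬((¬p1 → p4) ∨ p4)):
                ¬((¬p1 → p4) ∨ p4): α-rule — add ¬(¬p1 → p4), ¬p4.
                ¬(¬p1 → p4): α-rule — add ¬p1, ¬p4.
                ○ open, literals {p1=F, p4=F}.
              branch 1.2.1.2 (add p3):
                ○ open, literals {p1=F, p3=T}.
          branch 1.2.2 (add (¬¬p5 ∧ ¬p5)):
            (¬¬p5 ∧ ¬p5): α-rule — add ¬¬p5, ¬p5.
            ¬¬p5: drop double negation, giving p5.
            × closes — contains both p5 and ¬p5.
  branch 2 (add ¬(p5 → ((((¬p1 → p4) ∨ p4) → p3) ∨ (¬¬p5 ∧ ¬p5))), p1):
    ¬(p5 → ((((¬p1 → p4) ∨ p4) → p3) ∨ (¬¬p5 ∧ ¬p5))): α-rule — add p5, ¬((((¬p1 → p4) ∨ p4) → p3) ∨ (¬¬p5 ∧ ¬p5)).
    ¬((((¬p1 → p4) ∨ p4) → p3) ∨ (¬¬p5 ∧ ¬p5)): α-rule — add ¬(((¬p1 → p4) ∨ p4) → p3), ¬(¬¬p5 ∧ ¬p5).
    ¬(((¬p1 → p4) ∨ p4) → p3): α-rule — add ((¬p1 → p4) ∨ p4), ¬p3.
    ¬(¬¬p5 ∧ ¬p5): β-rule — branch into ¬¬¬p5  //  ¬¬p5.
      branch 2.1 (add ¬¬¬p5):
        ¬¬¬p5: drop double negation, giving ¬p5.
        × closes — contains both p5 and ¬p5.
      branch 2.2 (add ¬¬p5):
        ((¬p1 → p4) ∨ p4): β-rule — branch into (¬p1 → p4)  //  p4.
          branch 2.2.1 (add (¬p1 → p4)):
            (¬p1 → p4): β-rule — branch into ¬¬p1  //  p4.
              branch 2.2.1.1 (add ¬¬p1):
                ○ open, literals {p1=T, p3=F, p5=T}.
              branch 2.2.1.2 (add p4):
                ○ open, literals {p1=T, p3=F, p4=T, p5=T}.
          branch 2.2.2 (add p4):
            ○ open, literals {p1=T, p3=F, p4=T, p5=T}.
2 branches closed, 6 open.
An open branch gives a countermodel: p1=F, p5=F (unmentioned atoms arbitrary); under it the original formula is false.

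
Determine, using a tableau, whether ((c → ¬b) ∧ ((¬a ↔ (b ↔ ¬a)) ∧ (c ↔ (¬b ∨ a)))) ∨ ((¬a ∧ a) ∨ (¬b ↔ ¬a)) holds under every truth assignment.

Assume the negation and expand:
Initial set: {¬(((c → ¬b) ∧ ((¬a ↔ (b ↔ ¬a)) ∧ (c ↔ (¬b ∨ a)))) ∨ ((¬a ∧ a) ∨ (¬b ↔ ¬a)))}.
¬(((c → ¬b) ∧ ((¬a ↔ (b ↔ ¬a)) ∧ (c ↔ (¬b ∨ a)))) ∨ ((¬a ∧ a) ∨ (¬b ↔ ¬a))): α-rule — add ¬((c → ¬b) ∧ ((¬a ↔ (b ↔ ¬a)) ∧ (c ↔ (¬b ∨ a)))), ¬((¬a ∧ a) ∨ (¬b ↔ ¬a)).
¬((¬a ∧ a) ∨ (¬b ↔ ¬a)): α-rule — add ¬(¬a ∧ a), ¬(¬b ↔ ¬a).
¬((c → ¬b) ∧ ((¬a ↔ (b ↔ ¬a)) ∧ (c ↔ (¬b ∨ a)))): β-rule — branch into ¬(c → ¬b)  //  ¬((¬a ↔ (b ↔ ¬a)) ∧ (c ↔ (¬b ∨ a))).
  branch 1 (add ¬(c → ¬b)):
    ¬(c → ¬b): α-rule — add c, ¬¬b.
    ¬(¬a ∧ a): β-rule — branch into ¬¬a  //  ¬a.
      branch 1.1 (add ¬¬a):
        ¬(¬b ↔ ¬a): β-rule — branch into ¬b, ¬¬a  //  ¬¬b, ¬a.
          branch 1.1.1 (add ¬b, ¬¬a):
            × closes — contains both b and ¬b.
          branch 1.1.2 (add ¬¬b, ¬a):
            × closes — contains both a and ¬a.
      branch 1.2 (add ¬a):
        ¬(¬b ↔ ¬a): β-rule — branch into ¬b, ¬¬a  //  ¬¬b, ¬a.
          branch 1.2.1 (add ¬b, ¬¬a):
            × closes — contains both b and ¬b.
          branch 1.2.2 (add ¬¬b, ¬a):
            ○ open, literals {a=false, b=true, c=true}.
  branch 2 (add ¬((¬a ↔ (b ↔ ¬a)) ∧ (c ↔ (¬b ∨ a)))):
    ¬(¬a ∧ a): β-rule — branch into ¬¬a  //  ¬a.
      branch 2.1 (add ¬¬a):
        ¬(¬b ↔ ¬a): β-rule — branch into ¬b, ¬¬a  //  ¬¬b, ¬a.
          branch 2.1.1 (add ¬b, ¬¬a):
            ¬((¬a ↔ (b ↔ ¬a)) ∧ (c ↔ (¬b ∨ a))): β-rule — branch into ¬(¬a ↔ (b ↔ ¬a))  //  ¬(c ↔ (¬b ∨ a)).
              branch 2.1.1.1 (add ¬(¬a ↔ (b ↔ ¬a))):
                ¬(¬a ↔ (b ↔ ¬a)): β-rule — branch into ¬a, ¬(b ↔ ¬a)  //  ¬¬a, (b ↔ ¬a).
                  branch 2.1.1.1.1 (add ¬a, ¬(b ↔ ¬a)):
                    × closes — contains both a and ¬a.
                  branch 2.1.1.1.2 (add ¬¬a, (b ↔ ¬a)):
                    (b ↔ ¬a): β-rule — branch into b, ¬a  //  ¬b, ¬¬a.
                      branch 2.1.1.1.2.1 (add b, ¬a):
                        × closes — contains both b and ¬b.
                      branch 2.1.1.1.2.2 (add ¬b, ¬¬a):
                        ○ open, literals {a=true, b=false}.
              branch 2.1.1.2 (add ¬(c ↔ (¬b ∨ a))):
                ¬(c ↔ (¬b ∨ a)): β-rule — branch into c, ¬(¬b ∨ a)  //  ¬c, (¬b ∨ a).
                  branch 2.1.1.2.1 (add c, ¬(¬b ∨ a)):
                    ¬(¬b ∨ a): α-rule — add ¬¬b, ¬a.
                    × closes — contains both b and ¬b.
                  branch 2.1.1.2.2 (add ¬c, (¬b ∨ a)):
                    (¬b ∨ a): β-rule — branch into ¬b  //  a.
                      branch 2.1.1.2.2.1 (add ¬b):
                        ○ open, literals {a=true, b=false, c=false}.
                      branch 2.1.1.2.2.2 (add a):
                        ○ open, literals {a=true, b=false, c=false}.
          branch 2.1.2 (add ¬¬b, ¬a):
            × closes — contains both a and ¬a.
      branch 2.2 (add ¬a):
        ¬(¬b ↔ ¬a): β-rule — branch into ¬b, ¬¬a  //  ¬¬b, ¬a.
          branch 2.2.1 (add ¬b, ¬¬a):
            × closes — contains both a and ¬a.
          branch 2.2.2 (add ¬¬b, ¬a):
            ¬((¬a ↔ (b ↔ ¬a)) ∧ (c ↔ (¬b ∨ a))): β-rule — branch into ¬(¬a ↔ (b ↔ ¬a))  //  ¬(c ↔ (¬b ∨ a)).
              branch 2.2.2.1 (add ¬(¬a ↔ (b ↔ ¬a))):
                ¬(¬a ↔ (b ↔ ¬a)): β-rule — branch into ¬a, ¬(b ↔ ¬a)  //  ¬¬a, (b ↔ ¬a).
                  branch 2.2.2.1.1 (add ¬a, ¬(b ↔ ¬a)):
                    ¬(b ↔ ¬a): β-rule — branch into b, ¬¬a  //  ¬b, ¬a.
                      branch 2.2.2.1.1.1 (add b, ¬¬a):
                        × closes — contains both a and ¬a.
                      branch 2.2.2.1.1.2 (add ¬b, ¬a):
                        × closes — contains both b and ¬b.
                  branch 2.2.2.1.2 (add ¬¬a, (b ↔ ¬a)):
                    × closes — contains both a and ¬a.
              branch 2.2.2.2 (add ¬(c ↔ (¬b ∨ a))):
                ¬(c ↔ (¬b ∨ a)): β-rule — branch into c, ¬(¬b ∨ a)  //  ¬c, (¬b ∨ a).
                  branch 2.2.2.2.1 (add c, ¬(¬b ∨ a)):
                    ¬(¬b ∨ a): α-rule — add ¬¬b, ¬a.
                    ○ open, literals {a=false, b=true, c=true}.
                  branch 2.2.2.2.2 (add ¬c, (¬b ∨ a)):
                    (¬b ∨ a): β-rule — branch into ¬b  //  a.
                      branch 2.2.2.2.2.1 (add ¬b):
                        × closes — contains both b and ¬b.
                      branch 2.2.2.2.2.2 (add a):
                        × closes — contains both a and ¬a.
13 branches closed, 5 open.
An open branch gives a countermodel: a=false, b=true, c=true (unmentioned atoms arbitrary); under it the original formula is false.

Not valid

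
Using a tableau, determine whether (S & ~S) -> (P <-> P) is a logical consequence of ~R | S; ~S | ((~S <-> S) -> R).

Initial set: {T (~R | S); T (~S | ((~S <-> S) -> R)); F ((S & ~S) -> (P <-> P))}.
F ((S & ~S) -> (P <-> P)): α-rule — add T (S & ~S), F (P <-> P).
T (S & ~S): α-rule — add T S, T ~S.
× closes — contains both S and ~S.
All 1 branch closes.
Every branch closed, so the premises entail the conclusion.

Yes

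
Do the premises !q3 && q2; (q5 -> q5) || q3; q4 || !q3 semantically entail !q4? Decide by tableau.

Initial set: {(!q3 && q2); ((q5 -> q5) || q3); (q4 || !q3); !!q4}.
(!q3 && q2): α-rule — add !q3, q2.
((q5 -> q5) || q3): β-rule — branch into (q5 -> q5)  //  q3.
  branch 1 (add (q5 -> q5)):
    (q4 || !q3): β-rule — branch into q4  //  !q3.
      branch 1.1 (add q4):
        (q5 -> q5): β-rule — branch into !q5  //  q5.
          branch 1.1.1 (add !q5):
            ○ open, literals {q2=T, q3=F, q4=T, q5=F}.
          branch 1.1.2 (add q5):
            ○ open, literals {q2=T, q3=F, q4=T, q5=T}.
      branch 1.2 (add !q3):
        (q5 -> q5): β-rule — branch into !q5  //  q5.
          branch 1.2.1 (add !q5):
            ○ open, literals {q2=T, q3=F, q4=T, q5=F}.
          branch 1.2.2 (add q5):
            ○ open, literals {q2=T, q3=F, q4=T, q5=T}.
  branch 2 (add q3):
    × closes — contains both q3 and !q3.
1 branch closed, 4 open.
An open branch gives a countermodel: q2=T, q3=F, q4=T, q5=F (unmentioned atoms arbitrary); the premises hold there but the conclusion fails.

No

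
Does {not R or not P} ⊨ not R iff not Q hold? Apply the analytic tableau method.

Initial set: {(not R or not P); not (not R iff not Q)}.
(not R or not P): β-rule — branch into not R  //  not P.
  branch 1 (add not R):
    not (not R iff not Q): β-rule — branch into not R, not not Q  //  not not R, not Q.
      branch 1.1 (add not R, not not Q):
        ○ open, literals {Q=T, R=F}.
      branch 1.2 (add not not R, not Q):
        × closes — contains both R and not R.
  branch 2 (add not P):
    not (not R iff not Q): β-rule — branch into not R, not not Q  //  not not R, not Q.
      branch 2.1 (add not R, not not Q):
        ○ open, literals {P=F, Q=T, R=F}.
      branch 2.2 (add not not R, not Q):
        ○ open, literals {P=F, Q=F, R=T}.
1 branch closed, 3 open.
An open branch gives a countermodel: Q=T, R=F (unmentioned atoms arbitrary); the premises hold there but the conclusion fails.

No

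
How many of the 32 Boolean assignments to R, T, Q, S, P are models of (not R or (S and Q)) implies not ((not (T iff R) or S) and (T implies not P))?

21

Initial set: {((not R or (S and Q)) implies not ((not (T iff R) or S) and (T implies not P)))}.
((not R or (S and Q)) implies not ((not (T iff R) or S) and (T implies not P))): β-rule — branch into not (not R or (S and Q))  //  not ((not (T iff R) or S) and (T implies not P)).
  branch 1 (add not (not R or (S and Q))):
    not (not R or (S and Q)): α-rule — add not not R, not (S and Q).
    not (S and Q): β-rule — branch into not S  //  not Q.
      branch 1.1 (add not S):
        ○ open, literals {R=T, S=F}.
      branch 1.2 (add not Q):
        ○ open, literals {Q=F, R=T}.
  branch 2 (add not ((not (T iff R) or S) and (T implies not P))):
    not ((not (T iff R) or S) and (T implies not P)): β-rule — branch into not (not (T iff R) or S)  //  not (T implies not P).
      branch 2.1 (add not (not (T iff R) or S)):
        not (not (T iff R) or S): α-rule — add not not (T iff R), not S.
        not not (T iff R): β-rule — branch into T, R  //  not T, not R.
          branch 2.1.1 (add T, R):
            ○ open, literals {R=T, S=F, T=T}.
          branch 2.1.2 (add not T, not R):
            ○ open, literals {R=F, S=F, T=F}.
      branch 2.2 (add not (T implies not P)):
        not (T implies not P): α-rule — add T, not not P.
        ○ open, literals {P=T, T=T}.
0 branches closed, 5 open.
Each open branch fixes some atoms; the unmentioned ones are free. Counting distinct full assignments: branch {R=T, S=F} (T, Q, P) contributes 8 new; branch {Q=F, R=T} (T, S, P) contributes 4 new; branch {R=T, S=F, T=T} (Q, P) contributes 0 new; branch {R=F, S=F, T=F} (Q, P) contributes 4 new; branch {P=T, T=T} (R, Q, S) contributes 5 new. Total: 21.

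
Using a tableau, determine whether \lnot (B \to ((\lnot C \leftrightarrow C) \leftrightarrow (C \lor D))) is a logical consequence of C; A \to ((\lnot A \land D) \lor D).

Initial set: {C; (A \to ((\lnot A \land D) \lor D)); \lnot \lnot (B \to ((\lnot C \leftrightarrow C) \leftrightarrow (C \lor D)))}.
(A \to ((\lnot A \land D) \lor D)): β-rule — branch into \lnot A  //  ((\lnot A \land D) \lor D).
  branch 1 (add \lnot A):
    \lnot \lnot (B \to ((\lnot C \leftrightarrow C) \leftrightarrow (C \lor D))): β-rule — branch into \lnot B  //  ((\lnot C \leftrightarrow C) \leftrightarrow (C \lor D)).
      branch 1.1 (add \lnot B):
        ○ open, literals {A=false, B=false, C=true}.
      branch 1.2 (add ((\lnot C \leftrightarrow C) \leftrightarrow (C \lor D))):
        ((\lnot C \leftrightarrow C) \leftrightarrow (C \lor D)): β-rule — branch into (\lnot C \leftrightarrow C), (C \lor D)  //  \lnot (\lnot C \leftrightarrow C), \lnot (C \lor D).
          branch 1.2.1 (add (\lnot C \leftrightarrow C), (C \lor D)):
            (\lnot C \leftrightarrow C): β-rule — branch into \lnot C, C  //  \lnot \lnot C, \lnot C.
              branch 1.2.1.1 (add \lnot C, C):
                × closes — contains both C and \lnot C.
              branch 1.2.1.2 (add \lnot \lnot C, \lnot C):
                × closes — contains both C and \lnot C.
          branch 1.2.2 (add \lnot (\lnot C \leftrightarrow C), \lnot (C \lor D)):
            \lnot (C \lor D): α-rule — add \lnot C, \lnot D.
            × closes — contains both C and \lnot C.
  branch 2 (add ((\lnot A \land D) \lor D)):
    \lnot \lnot (B \to ((\lnot C \leftrightarrow C) \leftrightarrow (C \lor D))): β-rule — branch into \lnot B  //  ((\lnot C \leftrightarrow C) \leftrightarrow (C \lor D)).
      branch 2.1 (add \lnot B):
        ((\lnot A \land D) \lor D): β-rule — branch into (\lnot A \land D)  //  D.
          branch 2.1.1 (add (\lnot A \land D)):
            (\lnot A \land D): α-rule — add \lnot A, D.
            ○ open, literals {A=false, B=false, C=true, D=true}.
          branch 2.1.2 (add D):
            ○ open, literals {B=false, C=true, D=true}.
      branch 2.2 (add ((\lnot C \leftrightarrow C) \leftrightarrow (C \lor D))):
        ((\lnot A \land D) \lor D): β-rule — branch into (\lnot A \land D)  //  D.
          branch 2.2.1 (add (\lnot A \land D)):
            (\lnot A \land D): α-rule — add \lnot A, D.
            ((\lnot C \leftrightarrow C) \leftrightarrow (C \lor D)): β-rule — branch into (\lnot C \leftrightarrow C), (C \lor D)  //  \lnot (\lnot C \leftrightarrow C), \lnot (C \lor D).
              branch 2.2.1.1 (add (\lnot C \leftrightarrow C), (C \lor D)):
                (\lnot C \leftrightarrow C): β-rule — branch into \lnot C, C  //  \lnot \lnot C, \lnot C.
                  branch 2.2.1.1.1 (add \lnot C, C):
                    × closes — contains both C and \lnot C.
                  branch 2.2.1.1.2 (add \lnot \lnot C, \lnot C):
                    × closes — contains both C and \lnot C.
              branch 2.2.1.2 (add \lnot (\lnot C \leftrightarrow C), \lnot (C \lor D)):
                \lnot (C \lor D): α-rule — add \lnot C, \lnot D.
                × closes — contains both C and \lnot C.
          branch 2.2.2 (add D):
            ((\lnot C \leftrightarrow C) \leftrightarrow (C \lor D)): β-rule — branch into (\lnot C \leftrightarrow C), (C \lor D)  //  \lnot (\lnot C \leftrightarrow C), \lnot (C \lor D).
              branch 2.2.2.1 (add (\lnot C \leftrightarrow C), (C \lor D)):
                (\lnot C \leftrightarrow C): β-rule — branch into \lnot C, C  //  \lnot \lnot C, \lnot C.
                  branch 2.2.2.1.1 (add \lnot C, C):
                    × closes — contains both C and \lnot C.
                  branch 2.2.2.1.2 (add \lnot \lnot C, \lnot C):
                    × closes — contains both C and \lnot C.
              branch 2.2.2.2 (add \lnot (\lnot C \leftrightarrow C), \lnot (C \lor D)):
                \lnot (C \lor D): α-rule — add \lnot C, \lnot D.
                × closes — contains both C and \lnot C.
9 branches closed, 3 open.
An open branch gives a countermodel: A=false, B=false, C=true (unmentioned atoms arbitrary); the premises hold there but the conclusion fails.

No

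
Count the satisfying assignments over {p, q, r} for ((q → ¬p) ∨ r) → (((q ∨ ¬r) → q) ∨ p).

7

Initial set: {(((q → ¬p) ∨ r) → (((q ∨ ¬r) → q) ∨ p))}.
(((q → ¬p) ∨ r) → (((q ∨ ¬r) → q) ∨ p)): β-rule — branch into ¬((q → ¬p) ∨ r)  //  (((q ∨ ¬r) → q) ∨ p).
  branch 1 (add ¬((q → ¬p) ∨ r)):
    ¬((q → ¬p) ∨ r): α-rule — add ¬(q → ¬p), ¬r.
    ¬(q → ¬p): α-rule — add q, ¬¬p.
    ○ open, literals {p=true, q=true, r=false}.
  branch 2 (add (((q ∨ ¬r) → q) ∨ p)):
    (((q ∨ ¬r) → q) ∨ p): β-rule — branch into ((q ∨ ¬r) → q)  //  p.
      branch 2.1 (add ((q ∨ ¬r) → q)):
        ((q ∨ ¬r) → q): β-rule — branch into ¬(q ∨ ¬r)  //  q.
          branch 2.1.1 (add ¬(q ∨ ¬r)):
            ¬(q ∨ ¬r): α-rule — add ¬q, ¬¬r.
            ○ open, literals {q=false, r=true}.
          branch 2.1.2 (add q):
            ○ open, literals {q=true}.
      branch 2.2 (add p):
        ○ open, literals {p=true}.
0 branches closed, 4 open.
Each open branch fixes some atoms; the unmentioned ones are free. Counting distinct full assignments: branch {p=true, q=true, r=false} (none free) contributes 1 new; branch {q=false, r=true} (p) contributes 2 new; branch {q=true} (p, r) contributes 3 new; branch {p=true} (q, r) contributes 1 new. Total: 7.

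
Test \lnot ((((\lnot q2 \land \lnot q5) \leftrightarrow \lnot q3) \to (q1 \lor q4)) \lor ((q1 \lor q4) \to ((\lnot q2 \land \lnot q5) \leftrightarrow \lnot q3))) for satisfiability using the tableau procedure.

Initial set: {\lnot ((((\lnot q2 \land \lnot q5) \leftrightarrow \lnot q3) \to (q1 \lor q4)) \lor ((q1 \lor q4) \to ((\lnot q2 \land \lnot q5) \leftrightarrow \lnot q3)))}.
\lnot ((((\lnot q2 \land \lnot q5) \leftrightarrow \lnot q3) \to (q1 \lor q4)) \lor ((q1 \lor q4) \to ((\lnot q2 \land \lnot q5) \leftrightarrow \lnot q3))): α-rule — add \lnot (((\lnot q2 \land \lnot q5) \leftrightarrow \lnot q3) \to (q1 \lor q4)), \lnot ((q1 \lor q4) \to ((\lnot q2 \land \lnot q5) \leftrightarrow \lnot q3)).
\lnot (((\lnot q2 \land \lnot q5) \leftrightarrow \lnot q3) \to (q1 \lor q4)): α-rule — add ((\lnot q2 \land \lnot q5) \leftrightarrow \lnot q3), \lnot (q1 \lor q4).
\lnot ((q1 \lor q4) \to ((\lnot q2 \land \lnot q5) \leftrightarrow \lnot q3)): α-rule — add (q1 \lor q4), \lnot ((\lnot q2 \land \lnot q5) \leftrightarrow \lnot q3).
\lnot (q1 \lor q4): α-rule — add \lnot q1, \lnot q4.
((\lnot q2 \land \lnot q5) \leftrightarrow \lnot q3): β-rule — branch into (\lnot q2 \land \lnot q5), \lnot q3  //  \lnot (\lnot q2 \land \lnot q5), \lnot \lnot q3.
  branch 1 (add (\lnot q2 \land \lnot q5), \lnot q3):
    (\lnot q2 \land \lnot q5): α-rule — add \lnot q2, \lnot q5.
    (q1 \lor q4): β-rule — branch into q1  //  q4.
      branch 1.1 (add q1):
        × closes — contains both q1 and \lnot q1.
      branch 1.2 (add q4):
        × closes — contains both q4 and \lnot q4.
  branch 2 (add \lnot (\lnot q2 \land \lnot q5), \lnot \lnot q3):
    (q1 \lor q4): β-rule — branch into q1  //  q4.
      branch 2.1 (add q1):
        × closes — contains both q1 and \lnot q1.
      branch 2.2 (add q4):
        × closes — contains both q4 and \lnot q4.
All 4 branches close.
Every branch closed; the formula is unsatisfiable.

Unsatisfiable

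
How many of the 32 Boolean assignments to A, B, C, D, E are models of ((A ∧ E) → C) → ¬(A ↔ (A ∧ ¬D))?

Initial set: {(((A ∧ E) → C) → ¬(A ↔ (A ∧ ¬D)))}.
(((A ∧ E) → C) → ¬(A ↔ (A ∧ ¬D))): β-rule — branch into ¬((A ∧ E) → C)  //  ¬(A ↔ (A ∧ ¬D)).
  branch 1 (add ¬((A ∧ E) → C)):
    ¬((A ∧ E) → C): α-rule — add (A ∧ E), ¬C.
    (A ∧ E): α-rule — add A, E.
    ○ open, literals {A=1, C=0, E=1}.
  branch 2 (add ¬(A ↔ (A ∧ ¬D))):
    ¬(A ↔ (A ∧ ¬D)): β-rule — branch into A, ¬(A ∧ ¬D)  //  ¬A, (A ∧ ¬D).
      branch 2.1 (add A, ¬(A ∧ ¬D)):
        ¬(A ∧ ¬D): β-rule — branch into ¬A  //  ¬¬D.
          branch 2.1.1 (add ¬A):
            × closes — contains both A and ¬A.
          branch 2.1.2 (add ¬¬D):
            ○ open, literals {A=1, D=1}.
      branch 2.2 (add ¬A, (A ∧ ¬D)):
        (A ∧ ¬D): α-rule — add A, ¬D.
        × closes — contains both A and ¬A.
2 branches closed, 2 open.
Each open branch fixes some atoms; the unmentioned ones are free. Counting distinct full assignments: branch {A=1, C=0, E=1} (B, D) contributes 4 new; branch {A=1, D=1} (B, C, E) contributes 6 new. Total: 10.

10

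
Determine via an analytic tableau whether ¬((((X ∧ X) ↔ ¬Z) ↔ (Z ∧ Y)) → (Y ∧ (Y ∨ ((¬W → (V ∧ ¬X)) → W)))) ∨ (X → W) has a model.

Initial set: {(¬((((X ∧ X) ↔ ¬Z) ↔ (Z ∧ Y)) → (Y ∧ (Y ∨ ((¬W → (V ∧ ¬X)) → W)))) ∨ (X → W))}.
(¬((((X ∧ X) ↔ ¬Z) ↔ (Z ∧ Y)) → (Y ∧ (Y ∨ ((¬W → (V ∧ ¬X)) → W)))) ∨ (X → W)): β-rule — branch into ¬((((X ∧ X) ↔ ¬Z) ↔ (Z ∧ Y)) → (Y ∧ (Y ∨ ((¬W → (V ∧ ¬X)) → W))))  //  (X → W).
  branch 1 (add ¬((((X ∧ X) ↔ ¬Z) ↔ (Z ∧ Y)) → (Y ∧ (Y ∨ ((¬W → (V ∧ ¬X)) → W))))):
    ¬((((X ∧ X) ↔ ¬Z) ↔ (Z ∧ Y)) → (Y ∧ (Y ∨ ((¬W → (V ∧ ¬X)) → W)))): α-rule — add (((X ∧ X) ↔ ¬Z) ↔ (Z ∧ Y)), ¬(Y ∧ (Y ∨ ((¬W → (V ∧ ¬X)) → W))).
    (((X ∧ X) ↔ ¬Z) ↔ (Z ∧ Y)): β-rule — branch into ((X ∧ X) ↔ ¬Z), (Z ∧ Y)  //  ¬((X ∧ X) ↔ ¬Z), ¬(Z ∧ Y).
      branch 1.1 (add ((X ∧ X) ↔ ¬Z), (Z ∧ Y)):
        (Z ∧ Y): α-rule — add Z, Y.
        ¬(Y ∧ (Y ∨ ((¬W → (V ∧ ¬X)) → W))): β-rule — branch into ¬Y  //  ¬(Y ∨ ((¬W → (V ∧ ¬X)) → W)).
          branch 1.1.1 (add ¬Y):
            × closes — contains both Y and ¬Y.
          branch 1.1.2 (add ¬(Y ∨ ((¬W → (V ∧ ¬X)) → W))):
            ¬(Y ∨ ((¬W → (V ∧ ¬X)) → W)): α-rule — add ¬Y, ¬((¬W → (V ∧ ¬X)) → W).
            × closes — contains both Y and ¬Y.
      branch 1.2 (add ¬((X ∧ X) ↔ ¬Z), ¬(Z ∧ Y)):
        ¬(Y ∧ (Y ∨ ((¬W → (V ∧ ¬X)) → W))): β-rule — branch into ¬Y  //  ¬(Y ∨ ((¬W → (V ∧ ¬X)) → W)).
          branch 1.2.1 (add ¬Y):
            ¬((X ∧ X) ↔ ¬Z): β-rule — branch into (X ∧ X), ¬¬Z  //  ¬(X ∧ X), ¬Z.
              branch 1.2.1.1 (add (X ∧ X), ¬¬Z):
                (X ∧ X): α-rule — add X, X.
                ¬(Z ∧ Y): β-rule — branch into ¬Z  //  ¬Y.
                  branch 1.2.1.1.1 (add ¬Z):
                    × closes — contains both Z and ¬Z.
                  branch 1.2.1.1.2 (add ¬Y):
                    ○ open, literals {X=true, Y=false, Z=true}.
              branch 1.2.1.2 (add ¬(X ∧ X), ¬Z):
                ¬(Z ∧ Y): β-rule — branch into ¬Z  //  ¬Y.
                  branch 1.2.1.2.1 (add ¬Z):
                    ¬(X ∧ X): β-rule — branch into ¬X  //  ¬X.
                      branch 1.2.1.2.1.1 (add ¬X):
                        ○ open, literals {X=false, Y=false, Z=false}.
                      branch 1.2.1.2.1.2 (add ¬X):
                        ○ open, literals {X=false, Y=false, Z=false}.
                  branch 1.2.1.2.2 (add ¬Y):
                    ¬(X ∧ X): β-rule — branch into ¬X  //  ¬X.
                      branch 1.2.1.2.2.1 (add ¬X):
                        ○ open, literals {X=false, Y=false, Z=false}.
                      branch 1.2.1.2.2.2 (add ¬X):
                        ○ open, literals {X=false, Y=false, Z=false}.
          branch 1.2.2 (add ¬(Y ∨ ((¬W → (V ∧ ¬X)) → W))):
            ¬(Y ∨ ((¬W → (V ∧ ¬X)) → W)): α-rule — add ¬Y, ¬((¬W → (V ∧ ¬X)) → W).
            ¬((¬W → (V ∧ ¬X)) → W): α-rule — add (¬W → (V ∧ ¬X)), ¬W.
            ¬((X ∧ X) ↔ ¬Z): β-rule — branch into (X ∧ X), ¬¬Z  //  ¬(X ∧ X), ¬Z.
              branch 1.2.2.1 (add (X ∧ X), ¬¬Z):
                (X ∧ X): α-rule — add X, X.
                ¬(Z ∧ Y): β-rule — branch into ¬Z  //  ¬Y.
                  branch 1.2.2.1.1 (add ¬Z):
                    × closes — contains both Z and ¬Z.
                  branch 1.2.2.1.2 (add ¬Y):
                    (¬W → (V ∧ ¬X)): β-rule — branch into ¬¬W  //  (V ∧ ¬X).
                      branch 1.2.2.1.2.1 (add ¬¬W):
                        × closes — contains both W and ¬W.
                      branch 1.2.2.1.2.2 (add (V ∧ ¬X)):
                        (V ∧ ¬X): α-rule — add V, ¬X.
                        × closes — contains both X and ¬X.
              branch 1.2.2.2 (add ¬(X ∧ X), ¬Z):
                ¬(Z ∧ Y): β-rule — branch into ¬Z  //  ¬Y.
                  branch 1.2.2.2.1 (add ¬Z):
                    (¬W → (V ∧ ¬X)): β-rule — branch into ¬¬W  //  (V ∧ ¬X).
                      branch 1.2.2.2.1.1 (add ¬¬W):
                        × closes — contains both W and ¬W.
                      branch 1.2.2.2.1.2 (add (V ∧ ¬X)):
                        (V ∧ ¬X): α-rule — add V, ¬X.
                        ¬(X ∧ X): β-rule — branch into ¬X  //  ¬X.
                          branch 1.2.2.2.1.2.1 (add ¬X):
                            ○ open, literals {V=true, W=false, X=false, Y=false, Z=false}.
                          branch 1.2.2.2.1.2.2 (add ¬X):
                            ○ open, literals {V=true, W=false, X=false, Y=false, Z=false}.
                  branch 1.2.2.2.2 (add ¬Y):
                    (¬W → (V ∧ ¬X)): β-rule — branch into ¬¬W  //  (V ∧ ¬X).
                      branch 1.2.2.2.2.1 (add ¬¬W):
                        × closes — contains both W and ¬W.
                      branch 1.2.2.2.2.2 (add (V ∧ ¬X)):
                        (V ∧ ¬X): α-rule — add V, ¬X.
                        ¬(X ∧ X): β-rule — branch into ¬X  //  ¬X.
                          branch 1.2.2.2.2.2.1 (add ¬X):
                            ○ open, literals {V=true, W=false, X=false, Y=false, Z=false}.
                          branch 1.2.2.2.2.2.2 (add ¬X):
                            ○ open, literals {V=true, W=false, X=false, Y=false, Z=false}.
  branch 2 (add (X → W)):
    (X → W): β-rule — branch into ¬X  //  W.
      branch 2.1 (add ¬X):
        ○ open, literals {X=false}.
      branch 2.2 (add W):
        ○ open, literals {W=true}.
8 branches closed, 11 open.
An open branch gives a satisfying assignment: X=true, Y=false, Z=true.

Satisfiable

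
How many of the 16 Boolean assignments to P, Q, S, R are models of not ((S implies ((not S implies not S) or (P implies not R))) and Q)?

Initial set: {not ((S implies ((not S implies not S) or (P implies not R))) and Q)}.
not ((S implies ((not S implies not S) or (P implies not R))) and Q): β-rule — branch into not (S implies ((not S implies not S) or (P implies not R)))  //  not Q.
  branch 1 (add not (S implies ((not S implies not S) or (P implies not R)))):
    not (S implies ((not S implies not S) or (P implies not R))): α-rule — add S, not ((not S implies not S) or (P implies not R)).
    not ((not S implies not S) or (P implies not R)): α-rule — add not (not S implies not S), not (P implies not R).
    not (not S implies not S): α-rule — add not S, not not S.
    × closes — contains both S and not S.
  branch 2 (add not Q):
    ○ open, literals {Q=false}.
1 branch closed, 1 open.
Each open branch fixes some atoms; the unmentioned ones are free. Counting distinct full assignments: branch {Q=false} (P, S, R) contributes 8 new. Total: 8.

8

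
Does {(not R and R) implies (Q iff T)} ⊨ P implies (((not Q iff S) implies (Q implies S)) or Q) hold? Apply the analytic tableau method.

Yes

Initial set: {T ((not R and R) implies (Q iff T)); F (P implies (((not Q iff S) implies (Q implies S)) or Q))}.
F (P implies (((not Q iff S) implies (Q implies S)) or Q)): α-rule — add T P, F (((not Q iff S) implies (Q implies S)) or Q).
F (((not Q iff S) implies (Q implies S)) or Q): α-rule — add F ((not Q iff S) implies (Q implies S)), F Q.
F ((not Q iff S) implies (Q implies S)): α-rule — add T (not Q iff S), F (Q implies S).
F (Q implies S): α-rule — add T Q, F S.
× closes — contains both Q and not Q.
All 1 branch closes.
Every branch closed, so the premises entail the conclusion.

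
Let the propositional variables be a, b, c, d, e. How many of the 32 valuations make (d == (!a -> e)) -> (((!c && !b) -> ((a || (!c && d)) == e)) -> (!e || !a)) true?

Initial set: {T ((d == (!a -> e)) -> (((!c && !b) -> ((a || (!c && d)) == e)) -> (!e || !a)))}.
T ((d == (!a -> e)) -> (((!c && !b) -> ((a || (!c && d)) == e)) -> (!e || !a))): β-rule — branch into F (d == (!a -> e))  //  T (((!c && !b) -> ((a || (!c && d)) == e)) -> (!e || !a)).
  branch 1 (add F (d == (!a -> e))):
    F (d == (!a -> e)): β-rule — branch into T d, F (!a -> e)  //  F d, T (!a -> e).
      branch 1.1 (add T d, F (!a -> e)):
        F (!a -> e): α-rule — add T !a, F e.
        ○ open, literals {a=false, d=true, e=false}.
      branch 1.2 (add F d, T (!a -> e)):
        T (!a -> e): β-rule — branch into F !a  //  T e.
          branch 1.2.1 (add F !a):
            ○ open, literals {a=true, d=false}.
          branch 1.2.2 (add T e):
            ○ open, literals {d=false, e=true}.
  branch 2 (add T (((!c && !b) -> ((a || (!c && d)) == e)) -> (!e || !a))):
    T (((!c && !b) -> ((a || (!c && d)) == e)) -> (!e || !a)): β-rule — branch into F ((!c && !b) -> ((a || (!c && d)) == e))  //  T (!e || !a).
      branch 2.1 (add F ((!c && !b) -> ((a || (!c && d)) == e))):
        F ((!c && !b) -> ((a || (!c && d)) == e)): α-rule — add T (!c && !b), F ((a || (!c && d)) == e).
        T (!c && !b): α-rule — add T !c, T !b.
        F ((a || (!c && d)) == e): β-rule — branch into T (a || (!c && d)), F e  //  F (a || (!c && d)), T e.
          branch 2.1.1 (add T (a || (!c && d)), F e):
            T (a || (!c && d)): β-rule — branch into T a  //  T (!c && d).
              branch 2.1.1.1 (add T a):
                ○ open, literals {a=true, b=false, c=false, e=false}.
              branch 2.1.1.2 (add T (!c && d)):
                T (!c && d): α-rule — add T !c, T d.
                ○ open, literals {b=false, c=false, d=true, e=false}.
          branch 2.1.2 (add F (a || (!c && d)), T e):
            F (a || (!c && d)): α-rule — add F a, F (!c && d).
            F (!c && d): β-rule — branch into F !c  //  F d.
              branch 2.1.2.1 (add F !c):
                × closes — contains both c and !c.
              branch 2.1.2.2 (add F d):
                ○ open, literals {a=false, b=false, c=false, d=false, e=true}.
      branch 2.2 (add T (!e || !a)):
        T (!e || !a): β-rule — branch into T !e  //  T !a.
          branch 2.2.1 (add T !e):
            ○ open, literals {e=false}.
          branch 2.2.2 (add T !a):
            ○ open, literals {a=false}.
1 branch closed, 8 open.
Each open branch fixes some atoms; the unmentioned ones are free. Counting distinct full assignments: branch {a=false, d=true, e=false} (b, c) contributes 4 new; branch {a=true, d=false} (b, c, e) contributes 8 new; branch {d=false, e=true} (a, b, c) contributes 4 new; branch {a=true, b=false, c=false, e=false} (d) contributes 1 new; branch {b=false, c=false, d=true, e=false} (a) contributes 0 new; branch {a=false, b=false, c=false, d=false, e=true} (none free) contributes 0 new; branch {e=false} (a, b, c, d) contributes 7 new; branch {a=false} (b, c, d, e) contributes 4 new. Total: 28.

28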